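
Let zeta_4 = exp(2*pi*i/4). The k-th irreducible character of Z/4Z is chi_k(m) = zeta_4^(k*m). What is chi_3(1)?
chi_3(1) = zeta_4^3 = -I

Why: chi_3(1) = zeta_4^(3*1) = zeta_4^3. Since zeta_4^4 = 1, this equals zeta_4^3 = exp(2*pi*i*3/4) = -I.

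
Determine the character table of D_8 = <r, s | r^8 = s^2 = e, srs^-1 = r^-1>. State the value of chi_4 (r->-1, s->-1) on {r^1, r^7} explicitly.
Conjugacy classes: {e} of size 1, {r^4} of size 1, {r^1, r^7} of size 2, {r^2, r^6} of size 2, {r^3, r^5} of size 2, {s, sr^2, ...} of size 4, {sr, sr^3, ...} of size 4.
Character table:
  irrep \ class              {e} (size 1)  {r^4} (size 1)  {r^1, r^7} (size 2)  {r^2, r^6} (size 2)  {r^3, r^5} (size 2)  {s, sr^2, ...} (size 4)  {sr, sr^3, ...} (size 4)
  chi_1 (triv)               1             1               1                    1                    1                    1                        1                       
  chi_2 (sign: r->1, s->-1)  1             1               1                    1                    1                    -1                       -1                      
  chi_3 (r->-1, s->1)        1             1               -1                   1                    -1                   1                        -1                      
  chi_4 (r->-1, s->-1)       1             1               -1                   1                    -1                   -1                       1                       
  chi_5 (2d, j=1)            2             -2              sqrt(2)              0                    -sqrt(2)             0                        0                       
  chi_6 (2d, j=2)            2             2               0                    -2                   0                    0                        0                       
  chi_7 (2d, j=3)            2             -2              -sqrt(2)             0                    sqrt(2)              0                        0                       

Spot check: chi_4 (r->-1, s->-1) on {r^1, r^7} = -1.

Why: D_8 has order 2*8 = 16 with 7 conjugacy classes, hence 7 irreducibles. Sum of squared dims 1 + 1 + 1 + 1 + 4 + 4 + 4 = 16 = |G|. Linear characters come from the abelianisation; the 2-dimensional irreps have character r^k -> 2*cos(2*pi*j*k/8), reflections -> 0.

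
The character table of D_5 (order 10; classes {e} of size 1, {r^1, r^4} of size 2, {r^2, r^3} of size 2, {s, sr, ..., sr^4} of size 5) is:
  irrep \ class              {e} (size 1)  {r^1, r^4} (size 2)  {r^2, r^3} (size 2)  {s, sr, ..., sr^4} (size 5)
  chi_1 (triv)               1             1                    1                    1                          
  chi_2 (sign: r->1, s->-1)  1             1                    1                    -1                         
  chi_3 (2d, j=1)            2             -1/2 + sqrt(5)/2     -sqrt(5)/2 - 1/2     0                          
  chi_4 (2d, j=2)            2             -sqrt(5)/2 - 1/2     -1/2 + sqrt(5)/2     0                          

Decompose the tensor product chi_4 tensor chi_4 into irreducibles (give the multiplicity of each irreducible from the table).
chi_4 tensor chi_4 = chi_1 + chi_2 + chi_3 (all other irreducibles have multiplicity 0).

Why: The character of a tensor product is the pointwise product (chi_4 * chi_4)(C) = chi_4(C) * chi_4(C):
  {e}: (2)*(2), {r^1, r^4}: (-sqrt(5)/2 - 1/2)*(-sqrt(5)/2 - 1/2), {r^2, r^3}: (-1/2 + sqrt(5)/2)*(-1/2 + sqrt(5)/2), {s, sr, ..., sr^4}: (0)*(0)
so (chi_4 * chi_4) takes values
  {e} -> 4, {r^1, r^4} -> sqrt(5)/2 + 3/2, {r^2, r^3} -> 3/2 - sqrt(5)/2, {s, sr, ..., sr^4} -> 0.
Now take the inner product of this character with each irreducible chi from the table, <chi_4*chi_4, chi> = (1/10) sum_C |C| (chi_4*chi_4)(C) conj(chi(C)):
  <chi_4*chi_4, chi_1> = (1/10)[1*(4)*conj(1) + 2*(sqrt(5)/2 + 3/2)*conj(1) + 2*(3/2 - sqrt(5)/2)*conj(1) + 5*(0)*conj(1)]
      = (1/10)[(4) + (sqrt(5) + 3) + (3 - sqrt(5)) + (0)] = 10/10 = 1
  <chi_4*chi_4, chi_2> = (1/10)[1*(4)*conj(1) + 2*(sqrt(5)/2 + 3/2)*conj(1) + 2*(3/2 - sqrt(5)/2)*conj(1) + 5*(0)*conj(-1)]
      = (1/10)[(4) + (sqrt(5) + 3) + (3 - sqrt(5)) + (0)] = 10/10 = 1
  <chi_4*chi_4, chi_3> = (1/10)[1*(4)*conj(2) + 2*(sqrt(5)/2 + 3/2)*conj(-1/2 + sqrt(5)/2) + 2*(3/2 - sqrt(5)/2)*conj(-sqrt(5)/2 - 1/2) + 5*(0)*conj(0)]
      = (1/10)[(8) + (1 + sqrt(5)) + (1 - sqrt(5)) + (0)] = 10/10 = 1
  <chi_4*chi_4, chi_4> = (1/10)[1*(4)*conj(2) + 2*(sqrt(5)/2 + 3/2)*conj(-sqrt(5)/2 - 1/2) + 2*(3/2 - sqrt(5)/2)*conj(-1/2 + sqrt(5)/2) + 5*(0)*conj(0)]
      = (1/10)[(8) + (-2*sqrt(5) - 4) + (-4 + 2*sqrt(5)) + (0)] = 0/10 = 0
Hence the multiplicities are chi_1: 1, chi_2: 1, chi_3: 1. Dimension check: dim(chi_4)*dim(chi_4) = 2*2 = 4 and sum (mult * dim) = 1*1 + 1*1 + 1*2 = 4.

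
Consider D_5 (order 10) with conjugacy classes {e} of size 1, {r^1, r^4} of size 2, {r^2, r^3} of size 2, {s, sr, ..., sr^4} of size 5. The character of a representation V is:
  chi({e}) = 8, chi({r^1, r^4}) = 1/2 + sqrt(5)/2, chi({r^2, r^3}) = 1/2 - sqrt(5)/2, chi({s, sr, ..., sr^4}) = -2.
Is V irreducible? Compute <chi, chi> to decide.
Not irreducible (reducible): <chi, chi> = 9 > 1.

Details: <chi, chi> = (1/|G|) sum_C |C| * |chi(C)|^2 = (1/10)[1*|8|^2 + 2*|1/2 + sqrt(5)/2|^2 + 2*|1/2 - sqrt(5)/2|^2 + 5*|-2|^2]
  = (1/10)[(64) + (sqrt(5) + 3) + (3 - sqrt(5)) + (20)] = 90/10 = 9.
A character is irreducible iff <chi, chi> = 1, so this representation is reducible.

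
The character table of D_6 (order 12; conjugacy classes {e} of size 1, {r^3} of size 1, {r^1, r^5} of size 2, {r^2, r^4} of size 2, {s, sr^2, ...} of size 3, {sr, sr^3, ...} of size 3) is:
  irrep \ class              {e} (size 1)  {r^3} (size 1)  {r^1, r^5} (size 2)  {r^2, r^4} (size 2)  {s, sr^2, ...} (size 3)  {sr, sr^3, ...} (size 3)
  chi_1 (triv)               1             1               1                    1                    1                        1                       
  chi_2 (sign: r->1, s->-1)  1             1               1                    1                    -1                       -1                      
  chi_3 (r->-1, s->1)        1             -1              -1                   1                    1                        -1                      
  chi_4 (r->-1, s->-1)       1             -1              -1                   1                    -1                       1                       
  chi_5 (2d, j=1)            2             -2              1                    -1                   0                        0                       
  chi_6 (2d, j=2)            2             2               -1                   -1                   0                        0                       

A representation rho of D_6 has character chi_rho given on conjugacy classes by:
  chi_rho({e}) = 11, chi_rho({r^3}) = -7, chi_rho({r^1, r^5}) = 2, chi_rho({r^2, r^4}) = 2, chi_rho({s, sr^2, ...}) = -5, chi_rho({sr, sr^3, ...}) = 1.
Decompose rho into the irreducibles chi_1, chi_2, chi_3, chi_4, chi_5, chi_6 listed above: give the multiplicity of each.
Multiplicities: chi_1: 0, chi_2: 2, chi_3: 0, chi_4: 3, chi_5: 3, chi_6: 0.

Details: Use <chi_rho, chi> = (1/|G|) sum_C |C| * chi_rho(C) * conj(chi(C)) with |G| = 12 for each irreducible chi in the table:
  <chi_rho, chi_1> = (1/12)[1*(11)*conj(1) + 1*(-7)*conj(1) + 2*(2)*conj(1) + 2*(2)*conj(1) + 3*(-5)*conj(1) + 3*(1)*conj(1)]
      = (1/12)[(11) + (-7) + (4) + (4) + (-15) + (3)] = 0/12 = 0
  <chi_rho, chi_2> = (1/12)[1*(11)*conj(1) + 1*(-7)*conj(1) + 2*(2)*conj(1) + 2*(2)*conj(1) + 3*(-5)*conj(-1) + 3*(1)*conj(-1)]
      = (1/12)[(11) + (-7) + (4) + (4) + (15) + (-3)] = 24/12 = 2
  <chi_rho, chi_3> = (1/12)[1*(11)*conj(1) + 1*(-7)*conj(-1) + 2*(2)*conj(-1) + 2*(2)*conj(1) + 3*(-5)*conj(1) + 3*(1)*conj(-1)]
      = (1/12)[(11) + (7) + (-4) + (4) + (-15) + (-3)] = 0/12 = 0
  <chi_rho, chi_4> = (1/12)[1*(11)*conj(1) + 1*(-7)*conj(-1) + 2*(2)*conj(-1) + 2*(2)*conj(1) + 3*(-5)*conj(-1) + 3*(1)*conj(1)]
      = (1/12)[(11) + (7) + (-4) + (4) + (15) + (3)] = 36/12 = 3
  <chi_rho, chi_5> = (1/12)[1*(11)*conj(2) + 1*(-7)*conj(-2) + 2*(2)*conj(1) + 2*(2)*conj(-1) + 3*(-5)*conj(0) + 3*(1)*conj(0)]
      = (1/12)[(22) + (14) + (4) + (-4) + (0) + (0)] = 36/12 = 3
  <chi_rho, chi_6> = (1/12)[1*(11)*conj(2) + 1*(-7)*conj(2) + 2*(2)*conj(-1) + 2*(2)*conj(-1) + 3*(-5)*conj(0) + 3*(1)*conj(0)]
      = (1/12)[(22) + (-14) + (-4) + (-4) + (0) + (0)] = 0/12 = 0
Dimension check: dim(rho) = sum (mult * dim) = 0*1 + 2*1 + 0*1 + 3*1 + 3*2 + 0*2 = 11 = chi_rho(e) = 11.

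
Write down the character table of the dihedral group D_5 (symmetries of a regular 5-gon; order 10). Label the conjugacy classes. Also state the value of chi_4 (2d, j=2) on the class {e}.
Conjugacy classes: {e} of size 1, {r^1, r^4} of size 2, {r^2, r^3} of size 2, {s, sr, ..., sr^4} of size 5.
Character table:
  irrep \ class              {e} (size 1)  {r^1, r^4} (size 2)  {r^2, r^3} (size 2)  {s, sr, ..., sr^4} (size 5)
  chi_1 (triv)               1             1                    1                    1                          
  chi_2 (sign: r->1, s->-1)  1             1                    1                    -1                         
  chi_3 (2d, j=1)            2             -1/2 + sqrt(5)/2     -sqrt(5)/2 - 1/2     0                          
  chi_4 (2d, j=2)            2             -sqrt(5)/2 - 1/2     -1/2 + sqrt(5)/2     0                          

Spot check: chi_4 (2d, j=2) on {e} = 2.

D_5 has order 2*5 = 10 with 4 conjugacy classes, hence 4 irreducibles. Sum of squared dims 1 + 1 + 4 + 4 = 10 = |G|. Linear characters come from the abelianisation; the 2-dimensional irreps have character r^k -> 2*cos(2*pi*j*k/5), reflections -> 0.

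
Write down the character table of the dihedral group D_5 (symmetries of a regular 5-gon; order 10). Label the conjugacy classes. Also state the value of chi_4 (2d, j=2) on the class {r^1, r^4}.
Conjugacy classes: {e} of size 1, {r^1, r^4} of size 2, {r^2, r^3} of size 2, {s, sr, ..., sr^4} of size 5.
Character table:
  irrep \ class              {e} (size 1)  {r^1, r^4} (size 2)  {r^2, r^3} (size 2)  {s, sr, ..., sr^4} (size 5)
  chi_1 (triv)               1             1                    1                    1                          
  chi_2 (sign: r->1, s->-1)  1             1                    1                    -1                         
  chi_3 (2d, j=1)            2             -1/2 + sqrt(5)/2     -sqrt(5)/2 - 1/2     0                          
  chi_4 (2d, j=2)            2             -sqrt(5)/2 - 1/2     -1/2 + sqrt(5)/2     0                          

Spot check: chi_4 (2d, j=2) on {r^1, r^4} = -sqrt(5)/2 - 1/2.

Argument: D_5 has order 2*5 = 10 with 4 conjugacy classes, hence 4 irreducibles. Sum of squared dims 1 + 1 + 4 + 4 = 10 = |G|. Linear characters come from the abelianisation; the 2-dimensional irreps have character r^k -> 2*cos(2*pi*j*k/5), reflections -> 0.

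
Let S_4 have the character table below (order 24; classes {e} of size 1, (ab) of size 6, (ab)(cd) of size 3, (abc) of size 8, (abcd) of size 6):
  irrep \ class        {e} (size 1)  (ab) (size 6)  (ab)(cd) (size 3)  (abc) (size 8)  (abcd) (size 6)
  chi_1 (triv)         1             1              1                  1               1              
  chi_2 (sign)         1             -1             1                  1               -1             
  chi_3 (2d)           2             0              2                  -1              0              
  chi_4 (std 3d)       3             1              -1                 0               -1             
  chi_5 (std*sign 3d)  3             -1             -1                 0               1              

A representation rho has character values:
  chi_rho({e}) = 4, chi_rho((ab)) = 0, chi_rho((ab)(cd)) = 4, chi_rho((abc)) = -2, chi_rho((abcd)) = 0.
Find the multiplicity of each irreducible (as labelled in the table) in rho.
Multiplicities: chi_1: 0, chi_2: 0, chi_3: 2, chi_4: 0, chi_5: 0.

Proof sketch: Use <chi_rho, chi> = (1/|G|) sum_C |C| * chi_rho(C) * conj(chi(C)) with |G| = 24 for each irreducible chi in the table:
  <chi_rho, chi_1> = (1/24)[1*(4)*conj(1) + 6*(0)*conj(1) + 3*(4)*conj(1) + 8*(-2)*conj(1) + 6*(0)*conj(1)]
      = (1/24)[(4) + (0) + (12) + (-16) + (0)] = 0/24 = 0
  <chi_rho, chi_2> = (1/24)[1*(4)*conj(1) + 6*(0)*conj(-1) + 3*(4)*conj(1) + 8*(-2)*conj(1) + 6*(0)*conj(-1)]
      = (1/24)[(4) + (0) + (12) + (-16) + (0)] = 0/24 = 0
  <chi_rho, chi_3> = (1/24)[1*(4)*conj(2) + 6*(0)*conj(0) + 3*(4)*conj(2) + 8*(-2)*conj(-1) + 6*(0)*conj(0)]
      = (1/24)[(8) + (0) + (24) + (16) + (0)] = 48/24 = 2
  <chi_rho, chi_4> = (1/24)[1*(4)*conj(3) + 6*(0)*conj(1) + 3*(4)*conj(-1) + 8*(-2)*conj(0) + 6*(0)*conj(-1)]
      = (1/24)[(12) + (0) + (-12) + (0) + (0)] = 0/24 = 0
  <chi_rho, chi_5> = (1/24)[1*(4)*conj(3) + 6*(0)*conj(-1) + 3*(4)*conj(-1) + 8*(-2)*conj(0) + 6*(0)*conj(1)]
      = (1/24)[(12) + (0) + (-12) + (0) + (0)] = 0/24 = 0
Dimension check: dim(rho) = sum (mult * dim) = 0*1 + 0*1 + 2*2 + 0*3 + 0*3 = 4 = chi_rho(e) = 4.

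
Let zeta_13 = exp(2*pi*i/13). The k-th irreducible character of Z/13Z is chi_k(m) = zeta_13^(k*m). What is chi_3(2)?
chi_3(2) = zeta_13^6 = exp(12*I*pi/13)

Why: chi_3(2) = zeta_13^(3*2) = zeta_13^6. Since zeta_13^13 = 1, this equals zeta_13^6 = exp(2*pi*i*6/13) = exp(12*I*pi/13).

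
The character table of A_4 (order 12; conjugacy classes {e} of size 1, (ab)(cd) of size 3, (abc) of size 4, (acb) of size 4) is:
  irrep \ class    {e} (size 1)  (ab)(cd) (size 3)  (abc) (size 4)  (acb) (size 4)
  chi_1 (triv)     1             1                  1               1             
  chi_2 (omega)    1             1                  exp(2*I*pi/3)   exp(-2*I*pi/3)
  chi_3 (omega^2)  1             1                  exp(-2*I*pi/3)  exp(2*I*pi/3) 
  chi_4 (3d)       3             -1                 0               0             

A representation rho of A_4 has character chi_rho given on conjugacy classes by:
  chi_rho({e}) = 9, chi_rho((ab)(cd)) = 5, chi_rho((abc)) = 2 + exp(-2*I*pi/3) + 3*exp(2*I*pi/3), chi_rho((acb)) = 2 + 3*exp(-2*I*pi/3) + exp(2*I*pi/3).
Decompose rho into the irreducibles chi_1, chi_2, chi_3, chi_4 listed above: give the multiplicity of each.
Multiplicities: chi_1: 2, chi_2: 3, chi_3: 1, chi_4: 1.

Use <chi_rho, chi> = (1/|G|) sum_C |C| * chi_rho(C) * conj(chi(C)) with |G| = 12 for each irreducible chi in the table:
  <chi_rho, chi_1> = (1/12)[1*(9)*conj(1) + 3*(5)*conj(1) + 4*(2 + exp(-2*I*pi/3) + 3*exp(2*I*pi/3))*conj(1) + 4*(2 + 3*exp(-2*I*pi/3) + exp(2*I*pi/3))*conj(1)]
      = (1/12)[(9) + (15) + (8 + 4*exp(-2*I*pi/3) + 12*exp(2*I*pi/3)) + (8 + 12*exp(-2*I*pi/3) + 4*exp(2*I*pi/3))] = 24/12 = 2
  <chi_rho, chi_2> = (1/12)[1*(9)*conj(1) + 3*(5)*conj(1) + 4*(2 + exp(-2*I*pi/3) + 3*exp(2*I*pi/3))*conj(exp(2*I*pi/3)) + 4*(2 + 3*exp(-2*I*pi/3) + exp(2*I*pi/3))*conj(exp(-2*I*pi/3))]
      = (1/12)[(9) + (15) + (12 + 8*exp(-2*I*pi/3) + 4*exp(2*I*pi/3)) + (12 + 4*exp(-2*I*pi/3) + 8*exp(2*I*pi/3))] = 36/12 = 3
  <chi_rho, chi_3> = (1/12)[1*(9)*conj(1) + 3*(5)*conj(1) + 4*(2 + exp(-2*I*pi/3) + 3*exp(2*I*pi/3))*conj(exp(-2*I*pi/3)) + 4*(2 + 3*exp(-2*I*pi/3) + exp(2*I*pi/3))*conj(exp(2*I*pi/3))]
      = (1/12)[(9) + (15) + (4 + 12*exp(-2*I*pi/3) + 8*exp(2*I*pi/3)) + (4 + 8*exp(-2*I*pi/3) + 12*exp(2*I*pi/3))] = 12/12 = 1
  <chi_rho, chi_4> = (1/12)[1*(9)*conj(3) + 3*(5)*conj(-1) + 4*(2 + exp(-2*I*pi/3) + 3*exp(2*I*pi/3))*conj(0) + 4*(2 + 3*exp(-2*I*pi/3) + exp(2*I*pi/3))*conj(0)]
      = (1/12)[(27) + (-15) + (0) + (0)] = 12/12 = 1
(Exp terms are combined using exp(i*s)*conj(exp(i*t)) = exp(i*(s-t)), and sums of them are collapsed using the identity that for every m > 1 the m distinct m-th roots of unity sum to 0, e.g. 1 + exp(2*I*pi/3) + exp(-2*I*pi/3) = 0.)
Dimension check: dim(rho) = sum (mult * dim) = 2*1 + 3*1 + 1*1 + 1*3 = 9 = chi_rho(e) = 9.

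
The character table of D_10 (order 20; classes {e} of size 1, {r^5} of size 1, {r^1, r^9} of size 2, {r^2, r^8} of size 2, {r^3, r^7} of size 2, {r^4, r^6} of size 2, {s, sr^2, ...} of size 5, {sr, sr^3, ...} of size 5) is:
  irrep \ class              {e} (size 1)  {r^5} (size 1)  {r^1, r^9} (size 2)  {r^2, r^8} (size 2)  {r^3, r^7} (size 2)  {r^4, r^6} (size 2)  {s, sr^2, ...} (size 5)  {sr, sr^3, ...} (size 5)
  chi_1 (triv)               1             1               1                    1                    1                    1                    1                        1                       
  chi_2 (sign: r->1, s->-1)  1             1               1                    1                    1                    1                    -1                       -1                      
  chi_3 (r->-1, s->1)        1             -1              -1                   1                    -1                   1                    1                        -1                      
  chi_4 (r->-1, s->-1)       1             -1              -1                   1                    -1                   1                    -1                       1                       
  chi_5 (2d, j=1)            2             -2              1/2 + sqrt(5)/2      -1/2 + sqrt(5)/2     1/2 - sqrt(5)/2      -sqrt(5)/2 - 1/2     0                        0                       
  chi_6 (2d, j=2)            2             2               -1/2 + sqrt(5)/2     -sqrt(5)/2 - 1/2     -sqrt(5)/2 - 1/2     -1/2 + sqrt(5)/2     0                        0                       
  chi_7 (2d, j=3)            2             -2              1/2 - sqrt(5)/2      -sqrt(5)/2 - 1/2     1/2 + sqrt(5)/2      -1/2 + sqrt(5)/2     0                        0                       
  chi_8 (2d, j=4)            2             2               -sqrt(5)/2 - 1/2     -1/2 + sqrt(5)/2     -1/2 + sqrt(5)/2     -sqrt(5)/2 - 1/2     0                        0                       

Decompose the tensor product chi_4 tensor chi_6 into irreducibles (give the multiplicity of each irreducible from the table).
chi_4 tensor chi_6 = chi_7 (all other irreducibles have multiplicity 0).

Reasoning: The character of a tensor product is the pointwise product (chi_4 * chi_6)(C) = chi_4(C) * chi_6(C):
  {e}: (1)*(2), {r^5}: (-1)*(2), {r^1, r^9}: (-1)*(-1/2 + sqrt(5)/2), {r^2, r^8}: (1)*(-sqrt(5)/2 - 1/2), {r^3, r^7}: (-1)*(-sqrt(5)/2 - 1/2), {r^4, r^6}: (1)*(-1/2 + sqrt(5)/2), {s, sr^2, ...}: (-1)*(0), {sr, sr^3, ...}: (1)*(0)
so (chi_4 * chi_6) takes values
  {e} -> 2, {r^5} -> -2, {r^1, r^9} -> 1/2 - sqrt(5)/2, {r^2, r^8} -> -sqrt(5)/2 - 1/2, {r^3, r^7} -> 1/2 + sqrt(5)/2, {r^4, r^6} -> -1/2 + sqrt(5)/2, {s, sr^2, ...} -> 0, {sr, sr^3, ...} -> 0.
Now take the inner product of this character with each irreducible chi from the table, <chi_4*chi_6, chi> = (1/20) sum_C |C| (chi_4*chi_6)(C) conj(chi(C)):
  <chi_4*chi_6, chi_1> = (1/20)[1*(2)*conj(1) + 1*(-2)*conj(1) + 2*(1/2 - sqrt(5)/2)*conj(1) + 2*(-sqrt(5)/2 - 1/2)*conj(1) + 2*(1/2 + sqrt(5)/2)*conj(1) + 2*(-1/2 + sqrt(5)/2)*conj(1) + 5*(0)*conj(1) + 5*(0)*conj(1)]
      = (1/20)[(2) + (-2) + (1 - sqrt(5)) + (-sqrt(5) - 1) + (1 + sqrt(5)) + (-1 + sqrt(5)) + (0) + (0)] = 0/20 = 0
  <chi_4*chi_6, chi_2> = (1/20)[1*(2)*conj(1) + 1*(-2)*conj(1) + 2*(1/2 - sqrt(5)/2)*conj(1) + 2*(-sqrt(5)/2 - 1/2)*conj(1) + 2*(1/2 + sqrt(5)/2)*conj(1) + 2*(-1/2 + sqrt(5)/2)*conj(1) + 5*(0)*conj(-1) + 5*(0)*conj(-1)]
      = (1/20)[(2) + (-2) + (1 - sqrt(5)) + (-sqrt(5) - 1) + (1 + sqrt(5)) + (-1 + sqrt(5)) + (0) + (0)] = 0/20 = 0
  <chi_4*chi_6, chi_3> = (1/20)[1*(2)*conj(1) + 1*(-2)*conj(-1) + 2*(1/2 - sqrt(5)/2)*conj(-1) + 2*(-sqrt(5)/2 - 1/2)*conj(1) + 2*(1/2 + sqrt(5)/2)*conj(-1) + 2*(-1/2 + sqrt(5)/2)*conj(1) + 5*(0)*conj(1) + 5*(0)*conj(-1)]
      = (1/20)[(2) + (2) + (-1 + sqrt(5)) + (-sqrt(5) - 1) + (-sqrt(5) - 1) + (-1 + sqrt(5)) + (0) + (0)] = 0/20 = 0
  <chi_4*chi_6, chi_4> = (1/20)[1*(2)*conj(1) + 1*(-2)*conj(-1) + 2*(1/2 - sqrt(5)/2)*conj(-1) + 2*(-sqrt(5)/2 - 1/2)*conj(1) + 2*(1/2 + sqrt(5)/2)*conj(-1) + 2*(-1/2 + sqrt(5)/2)*conj(1) + 5*(0)*conj(-1) + 5*(0)*conj(1)]
      = (1/20)[(2) + (2) + (-1 + sqrt(5)) + (-sqrt(5) - 1) + (-sqrt(5) - 1) + (-1 + sqrt(5)) + (0) + (0)] = 0/20 = 0
  <chi_4*chi_6, chi_5> = (1/20)[1*(2)*conj(2) + 1*(-2)*conj(-2) + 2*(1/2 - sqrt(5)/2)*conj(1/2 + sqrt(5)/2) + 2*(-sqrt(5)/2 - 1/2)*conj(-1/2 + sqrt(5)/2) + 2*(1/2 + sqrt(5)/2)*conj(1/2 - sqrt(5)/2) + 2*(-1/2 + sqrt(5)/2)*conj(-sqrt(5)/2 - 1/2) + 5*(0)*conj(0) + 5*(0)*conj(0)]
      = (1/20)[(4) + (4) + (-2) + (-2) + (-2) + (-2) + (0) + (0)] = 0/20 = 0
  <chi_4*chi_6, chi_6> = (1/20)[1*(2)*conj(2) + 1*(-2)*conj(2) + 2*(1/2 - sqrt(5)/2)*conj(-1/2 + sqrt(5)/2) + 2*(-sqrt(5)/2 - 1/2)*conj(-sqrt(5)/2 - 1/2) + 2*(1/2 + sqrt(5)/2)*conj(-sqrt(5)/2 - 1/2) + 2*(-1/2 + sqrt(5)/2)*conj(-1/2 + sqrt(5)/2) + 5*(0)*conj(0) + 5*(0)*conj(0)]
      = (1/20)[(4) + (-4) + (-3 + sqrt(5)) + (sqrt(5) + 3) + (-3 - sqrt(5)) + (3 - sqrt(5)) + (0) + (0)] = 0/20 = 0
  <chi_4*chi_6, chi_7> = (1/20)[1*(2)*conj(2) + 1*(-2)*conj(-2) + 2*(1/2 - sqrt(5)/2)*conj(1/2 - sqrt(5)/2) + 2*(-sqrt(5)/2 - 1/2)*conj(-sqrt(5)/2 - 1/2) + 2*(1/2 + sqrt(5)/2)*conj(1/2 + sqrt(5)/2) + 2*(-1/2 + sqrt(5)/2)*conj(-1/2 + sqrt(5)/2) + 5*(0)*conj(0) + 5*(0)*conj(0)]
      = (1/20)[(4) + (4) + (3 - sqrt(5)) + (sqrt(5) + 3) + (sqrt(5) + 3) + (3 - sqrt(5)) + (0) + (0)] = 20/20 = 1
  <chi_4*chi_6, chi_8> = (1/20)[1*(2)*conj(2) + 1*(-2)*conj(2) + 2*(1/2 - sqrt(5)/2)*conj(-sqrt(5)/2 - 1/2) + 2*(-sqrt(5)/2 - 1/2)*conj(-1/2 + sqrt(5)/2) + 2*(1/2 + sqrt(5)/2)*conj(-1/2 + sqrt(5)/2) + 2*(-1/2 + sqrt(5)/2)*conj(-sqrt(5)/2 - 1/2) + 5*(0)*conj(0) + 5*(0)*conj(0)]
      = (1/20)[(4) + (-4) + (2) + (-2) + (2) + (-2) + (0) + (0)] = 0/20 = 0
Hence the multiplicities are chi_7: 1. Dimension check: dim(chi_4)*dim(chi_6) = 1*2 = 2 and sum (mult * dim) = 1*2 = 2.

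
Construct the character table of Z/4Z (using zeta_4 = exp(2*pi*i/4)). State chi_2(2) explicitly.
Character table of Z/4Z (irreps indexed chi_0,...,chi_3 with chi_k(m) = zeta_4^(k*m), zeta_4 = exp(2*pi*i/4)):
  irrep \ class  {0} (size 1)  {1} (size 1)  {2} (size 1)  {3} (size 1)
  chi_0          1             1             1             1           
  chi_1          1             I             -1            -I          
  chi_2          1             -1            1             -1          
  chi_3          1             -I            -1            I           

Spot check: chi_2(2) = zeta_4^(2*2) = zeta_4^4 = 1.

Explanation: Z/4Z is abelian, so all 4 irreducible complex representations are 1-dimensional. They are given by chi_k(m) = zeta_4^(k*m) for k = 0,...,3. Row orthogonality: sum_m chi_k(m) conj(chi_l(m)) = 4 * [k = l].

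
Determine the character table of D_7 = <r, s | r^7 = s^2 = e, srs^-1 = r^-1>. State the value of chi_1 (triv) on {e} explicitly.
Conjugacy classes: {e} of size 1, {r^1, r^6} of size 2, {r^2, r^5} of size 2, {r^3, r^4} of size 2, {s, sr, ..., sr^6} of size 7.
Character table:
  irrep \ class              {e} (size 1)  {r^1, r^6} (size 2)  {r^2, r^5} (size 2)  {r^3, r^4} (size 2)  {s, sr, ..., sr^6} (size 7)
  chi_1 (triv)               1             1                    1                    1                    1                          
  chi_2 (sign: r->1, s->-1)  1             1                    1                    1                    -1                         
  chi_3 (2d, j=1)            2             2*cos(2*pi/7)        -2*cos(3*pi/7)       -2*cos(pi/7)         0                          
  chi_4 (2d, j=2)            2             -2*cos(3*pi/7)       -2*cos(pi/7)         2*cos(2*pi/7)        0                          
  chi_5 (2d, j=3)            2             -2*cos(pi/7)         2*cos(2*pi/7)        -2*cos(3*pi/7)       0                          

Spot check: chi_1 (triv) on {e} = 1.

Reasoning: D_7 has order 2*7 = 14 with 5 conjugacy classes, hence 5 irreducibles. Sum of squared dims 1 + 1 + 4 + 4 + 4 = 14 = |G|. Linear characters come from the abelianisation; the 2-dimensional irreps have character r^k -> 2*cos(2*pi*j*k/7), reflections -> 0.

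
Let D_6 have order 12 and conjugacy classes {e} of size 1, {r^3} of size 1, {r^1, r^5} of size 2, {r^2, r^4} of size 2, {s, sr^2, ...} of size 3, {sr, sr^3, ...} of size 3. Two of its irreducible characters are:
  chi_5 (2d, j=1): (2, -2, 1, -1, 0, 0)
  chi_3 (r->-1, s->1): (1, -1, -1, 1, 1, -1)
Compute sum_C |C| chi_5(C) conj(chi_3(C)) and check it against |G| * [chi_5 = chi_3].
Sum = 0; so <chi_5, chi_3> = 0 (distinct irreducibles are orthogonal).

Proof sketch: Compute term by term over conjugacy classes (|C| * chi_5(C) * conj(chi_3(C))):
  1*(2)*conj(1) + 1*(-2)*conj(-1) + 2*(1)*conj(-1) + 2*(-1)*conj(1) + 3*(0)*conj(1) + 3*(0)*conj(-1)
  = (2) + (2) + (-2) + (-2) + (0) + (0)
  = 0.
Dividing by |G| = 12 gives 0/12 = 0, matching the row-orthogonality relation <chi_5, chi_3> = [chi_5 = chi_3].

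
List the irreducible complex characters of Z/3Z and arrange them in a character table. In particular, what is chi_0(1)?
Character table of Z/3Z (irreps indexed chi_0,...,chi_2 with chi_k(m) = zeta_3^(k*m), zeta_3 = exp(2*pi*i/3)):
  irrep \ class  {0} (size 1)  {1} (size 1)    {2} (size 1)  
  chi_0          1             1               1             
  chi_1          1             exp(2*I*pi/3)   exp(-2*I*pi/3)
  chi_2          1             exp(-2*I*pi/3)  exp(2*I*pi/3) 

Spot check: chi_0(1) = zeta_3^(0*1) = zeta_3^0 = 1.

Solution. Z/3Z is abelian, so all 3 irreducible complex representations are 1-dimensional. They are given by chi_k(m) = zeta_3^(k*m) for k = 0,...,2. Row orthogonality: sum_m chi_k(m) conj(chi_l(m)) = 3 * [k = l].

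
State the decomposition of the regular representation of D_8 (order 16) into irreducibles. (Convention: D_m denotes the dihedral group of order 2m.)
Each irreducible V_i of dimension d_i appears with multiplicity d_i, i.e. rho_reg = (direct sum over all irreducibles V_i) d_i V_i. The irreducible dimensions for D_8 are 1, 1, 1, 1, 2, 2, 2: 4 irreducibles of dimension 1, each with multiplicity 1; 3 irreducibles of dimension 2, each with multiplicity 2. Total dimension 4*1*1 + 3*2*2 = 16 = |G|.

General theorem: in the regular representation of a finite group G, each irreducible appears with multiplicity equal to its dimension. Check: dim(rho_reg) = sum d_i^2 = 1 + 1 + 1 + 1 + 4 + 4 + 4 = 16 = |G|.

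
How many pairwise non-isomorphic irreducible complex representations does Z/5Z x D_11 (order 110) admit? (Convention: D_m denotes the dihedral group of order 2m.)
35

Solution. The number of irreducible complex representations of a finite group equals its number of conjugacy classes. For a direct product, #classes(G x H) = #classes(G) * #classes(H). Z/5Z has 5 classes (abelian), D_11 has 7 classes, so 5 * 7 = 35, so Z/5Z x D_11 (order 110) has exactly 35 irreducible complex representations.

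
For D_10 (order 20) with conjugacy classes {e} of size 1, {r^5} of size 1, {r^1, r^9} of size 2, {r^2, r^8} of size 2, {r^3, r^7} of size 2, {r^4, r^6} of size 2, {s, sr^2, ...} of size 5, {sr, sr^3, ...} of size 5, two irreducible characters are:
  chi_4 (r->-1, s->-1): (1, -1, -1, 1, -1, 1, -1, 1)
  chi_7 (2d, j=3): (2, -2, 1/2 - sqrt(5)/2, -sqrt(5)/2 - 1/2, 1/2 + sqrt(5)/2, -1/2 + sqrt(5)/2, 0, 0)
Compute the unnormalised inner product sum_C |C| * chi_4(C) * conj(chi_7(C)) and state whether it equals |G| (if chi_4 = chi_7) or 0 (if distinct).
Sum = 0; so <chi_4, chi_7> = 0 (distinct irreducibles are orthogonal).

Argument: Compute term by term over conjugacy classes (|C| * chi_4(C) * conj(chi_7(C))):
  1*(1)*conj(2) + 1*(-1)*conj(-2) + 2*(-1)*conj(1/2 - sqrt(5)/2) + 2*(1)*conj(-sqrt(5)/2 - 1/2) + 2*(-1)*conj(1/2 + sqrt(5)/2) + 2*(1)*conj(-1/2 + sqrt(5)/2) + 5*(-1)*conj(0) + 5*(1)*conj(0)
  = (2) + (2) + (-1 + sqrt(5)) + (-sqrt(5) - 1) + (-sqrt(5) - 1) + (-1 + sqrt(5)) + (0) + (0)
  = 0.
Dividing by |G| = 20 gives 0/20 = 0, matching the row-orthogonality relation <chi_4, chi_7> = [chi_4 = chi_7].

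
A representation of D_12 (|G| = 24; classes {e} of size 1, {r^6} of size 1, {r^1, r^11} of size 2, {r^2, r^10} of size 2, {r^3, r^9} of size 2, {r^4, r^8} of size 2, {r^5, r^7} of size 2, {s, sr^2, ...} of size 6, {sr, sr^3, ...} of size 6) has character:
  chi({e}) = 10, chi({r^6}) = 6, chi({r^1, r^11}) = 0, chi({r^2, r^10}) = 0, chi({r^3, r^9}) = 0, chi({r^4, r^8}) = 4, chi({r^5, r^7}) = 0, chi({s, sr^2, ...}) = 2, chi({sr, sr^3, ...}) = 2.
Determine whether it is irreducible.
Not irreducible (reducible): <chi, chi> = 9 > 1.

Why: <chi, chi> = (1/|G|) sum_C |C| * |chi(C)|^2 = (1/24)[1*|10|^2 + 1*|6|^2 + 2*|0|^2 + 2*|0|^2 + 2*|0|^2 + 2*|4|^2 + 2*|0|^2 + 6*|2|^2 + 6*|2|^2]
  = (1/24)[(100) + (36) + (0) + (0) + (0) + (32) + (0) + (24) + (24)] = 216/24 = 9.
A character is irreducible iff <chi, chi> = 1, so this representation is reducible.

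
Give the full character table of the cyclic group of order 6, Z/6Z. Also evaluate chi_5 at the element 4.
Character table of Z/6Z (irreps indexed chi_0,...,chi_5 with chi_k(m) = zeta_6^(k*m), zeta_6 = exp(2*pi*i/6)):
  irrep \ class  {0} (size 1)  {1} (size 1)    {2} (size 1)    {3} (size 1)  {4} (size 1)    {5} (size 1)  
  chi_0          1             1               1               1             1               1             
  chi_1          1             exp(I*pi/3)     exp(2*I*pi/3)   -1            exp(-2*I*pi/3)  exp(-I*pi/3)  
  chi_2          1             exp(2*I*pi/3)   exp(-2*I*pi/3)  1             exp(2*I*pi/3)   exp(-2*I*pi/3)
  chi_3          1             -1              1               -1            1               -1            
  chi_4          1             exp(-2*I*pi/3)  exp(2*I*pi/3)   1             exp(-2*I*pi/3)  exp(2*I*pi/3) 
  chi_5          1             exp(-I*pi/3)    exp(-2*I*pi/3)  -1            exp(2*I*pi/3)   exp(I*pi/3)   

Spot check: chi_5(4) = zeta_6^(5*4) = zeta_6^20 = exp(2*I*pi/3).

Derivation: Z/6Z is abelian, so all 6 irreducible complex representations are 1-dimensional. They are given by chi_k(m) = zeta_6^(k*m) for k = 0,...,5. Row orthogonality: sum_m chi_k(m) conj(chi_l(m)) = 6 * [k = l].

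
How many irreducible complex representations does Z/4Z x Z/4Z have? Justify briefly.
16

Why: The number of irreducible complex representations of a finite group equals its number of conjugacy classes. Z/4Z x Z/4Z is abelian of order 16, so every element is its own conjugacy class: 16 classes, so Z/4Z x Z/4Z (order 16) has exactly 16 irreducible complex representations.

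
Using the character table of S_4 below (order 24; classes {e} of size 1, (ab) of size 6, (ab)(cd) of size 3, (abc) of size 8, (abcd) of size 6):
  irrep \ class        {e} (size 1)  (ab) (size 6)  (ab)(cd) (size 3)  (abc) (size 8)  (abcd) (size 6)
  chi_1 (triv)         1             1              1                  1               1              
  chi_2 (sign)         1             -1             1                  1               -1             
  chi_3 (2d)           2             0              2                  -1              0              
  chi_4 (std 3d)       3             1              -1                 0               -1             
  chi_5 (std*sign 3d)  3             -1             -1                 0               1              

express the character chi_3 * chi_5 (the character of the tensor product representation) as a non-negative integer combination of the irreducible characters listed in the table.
chi_3 tensor chi_5 = chi_4 + chi_5 (all other irreducibles have multiplicity 0).

Justification: The character of a tensor product is the pointwise product (chi_3 * chi_5)(C) = chi_3(C) * chi_5(C):
  {e}: (2)*(3), (ab): (0)*(-1), (ab)(cd): (2)*(-1), (abc): (-1)*(0), (abcd): (0)*(1)
so (chi_3 * chi_5) takes values
  {e} -> 6, (ab) -> 0, (ab)(cd) -> -2, (abc) -> 0, (abcd) -> 0.
Now take the inner product of this character with each irreducible chi from the table, <chi_3*chi_5, chi> = (1/24) sum_C |C| (chi_3*chi_5)(C) conj(chi(C)):
  <chi_3*chi_5, chi_1> = (1/24)[1*(6)*conj(1) + 6*(0)*conj(1) + 3*(-2)*conj(1) + 8*(0)*conj(1) + 6*(0)*conj(1)]
      = (1/24)[(6) + (0) + (-6) + (0) + (0)] = 0/24 = 0
  <chi_3*chi_5, chi_2> = (1/24)[1*(6)*conj(1) + 6*(0)*conj(-1) + 3*(-2)*conj(1) + 8*(0)*conj(1) + 6*(0)*conj(-1)]
      = (1/24)[(6) + (0) + (-6) + (0) + (0)] = 0/24 = 0
  <chi_3*chi_5, chi_3> = (1/24)[1*(6)*conj(2) + 6*(0)*conj(0) + 3*(-2)*conj(2) + 8*(0)*conj(-1) + 6*(0)*conj(0)]
      = (1/24)[(12) + (0) + (-12) + (0) + (0)] = 0/24 = 0
  <chi_3*chi_5, chi_4> = (1/24)[1*(6)*conj(3) + 6*(0)*conj(1) + 3*(-2)*conj(-1) + 8*(0)*conj(0) + 6*(0)*conj(-1)]
      = (1/24)[(18) + (0) + (6) + (0) + (0)] = 24/24 = 1
  <chi_3*chi_5, chi_5> = (1/24)[1*(6)*conj(3) + 6*(0)*conj(-1) + 3*(-2)*conj(-1) + 8*(0)*conj(0) + 6*(0)*conj(1)]
      = (1/24)[(18) + (0) + (6) + (0) + (0)] = 24/24 = 1
Hence the multiplicities are chi_4: 1, chi_5: 1. Dimension check: dim(chi_3)*dim(chi_5) = 2*3 = 6 and sum (mult * dim) = 1*3 + 1*3 = 6.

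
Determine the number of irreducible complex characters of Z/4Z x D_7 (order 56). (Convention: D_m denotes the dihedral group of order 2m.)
20

Why: The number of irreducible complex representations of a finite group equals its number of conjugacy classes. For a direct product, #classes(G x H) = #classes(G) * #classes(H). Z/4Z has 4 classes (abelian), D_7 has 5 classes, so 4 * 5 = 20, so Z/4Z x D_7 (order 56) has exactly 20 irreducible complex representations.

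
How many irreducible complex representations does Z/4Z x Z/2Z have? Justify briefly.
8

Why: The number of irreducible complex representations of a finite group equals its number of conjugacy classes. Z/4Z x Z/2Z is abelian of order 8, so every element is its own conjugacy class: 8 classes, so Z/4Z x Z/2Z (order 8) has exactly 8 irreducible complex representations.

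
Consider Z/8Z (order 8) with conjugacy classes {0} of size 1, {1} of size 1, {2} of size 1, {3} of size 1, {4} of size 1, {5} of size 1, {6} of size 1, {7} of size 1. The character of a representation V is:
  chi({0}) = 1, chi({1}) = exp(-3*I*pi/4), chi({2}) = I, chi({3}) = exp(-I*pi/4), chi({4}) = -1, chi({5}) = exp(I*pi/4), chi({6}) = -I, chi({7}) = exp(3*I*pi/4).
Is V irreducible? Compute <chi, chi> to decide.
Irreducible: <chi, chi> = 1.

Working: <chi, chi> = (1/|G|) sum_C |C| * |chi(C)|^2 = (1/8)[1*|1|^2 + 1*|exp(-3*I*pi/4)|^2 + 1*|I|^2 + 1*|exp(-I*pi/4)|^2 + 1*|-1|^2 + 1*|exp(I*pi/4)|^2 + 1*|-I|^2 + 1*|exp(3*I*pi/4)|^2]
  = (1/8)[(1) + (1) + (1) + (1) + (1) + (1) + (1) + (1)] = 8/8 = 1.
(Exp terms are combined using exp(i*s)*conj(exp(i*t)) = exp(i*(s-t)), and sums of them are collapsed using the identity that for every m > 1 the m distinct m-th roots of unity sum to 0, e.g. 1 + exp(2*I*pi/3) + exp(-2*I*pi/3) = 0.)
A character is irreducible iff <chi, chi> = 1, so this representation is irreducible.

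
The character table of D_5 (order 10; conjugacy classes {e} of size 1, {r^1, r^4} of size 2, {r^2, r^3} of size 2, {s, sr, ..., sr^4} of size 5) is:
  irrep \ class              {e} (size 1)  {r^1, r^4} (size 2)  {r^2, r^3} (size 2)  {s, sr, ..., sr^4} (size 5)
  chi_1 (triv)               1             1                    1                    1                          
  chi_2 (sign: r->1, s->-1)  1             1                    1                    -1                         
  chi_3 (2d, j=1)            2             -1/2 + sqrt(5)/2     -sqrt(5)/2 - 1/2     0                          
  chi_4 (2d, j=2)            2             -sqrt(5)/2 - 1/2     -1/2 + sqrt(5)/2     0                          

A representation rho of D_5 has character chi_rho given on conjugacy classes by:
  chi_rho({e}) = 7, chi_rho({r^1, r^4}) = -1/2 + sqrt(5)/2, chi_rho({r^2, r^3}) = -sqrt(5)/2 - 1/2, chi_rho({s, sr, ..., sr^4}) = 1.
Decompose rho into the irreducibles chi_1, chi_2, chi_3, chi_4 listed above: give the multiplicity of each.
Multiplicities: chi_1: 1, chi_2: 0, chi_3: 2, chi_4: 1.

Explanation: Use <chi_rho, chi> = (1/|G|) sum_C |C| * chi_rho(C) * conj(chi(C)) with |G| = 10 for each irreducible chi in the table:
  <chi_rho, chi_1> = (1/10)[1*(7)*conj(1) + 2*(-1/2 + sqrt(5)/2)*conj(1) + 2*(-sqrt(5)/2 - 1/2)*conj(1) + 5*(1)*conj(1)]
      = (1/10)[(7) + (-1 + sqrt(5)) + (-sqrt(5) - 1) + (5)] = 10/10 = 1
  <chi_rho, chi_2> = (1/10)[1*(7)*conj(1) + 2*(-1/2 + sqrt(5)/2)*conj(1) + 2*(-sqrt(5)/2 - 1/2)*conj(1) + 5*(1)*conj(-1)]
      = (1/10)[(7) + (-1 + sqrt(5)) + (-sqrt(5) - 1) + (-5)] = 0/10 = 0
  <chi_rho, chi_3> = (1/10)[1*(7)*conj(2) + 2*(-1/2 + sqrt(5)/2)*conj(-1/2 + sqrt(5)/2) + 2*(-sqrt(5)/2 - 1/2)*conj(-sqrt(5)/2 - 1/2) + 5*(1)*conj(0)]
      = (1/10)[(14) + (3 - sqrt(5)) + (sqrt(5) + 3) + (0)] = 20/10 = 2
  <chi_rho, chi_4> = (1/10)[1*(7)*conj(2) + 2*(-1/2 + sqrt(5)/2)*conj(-sqrt(5)/2 - 1/2) + 2*(-sqrt(5)/2 - 1/2)*conj(-1/2 + sqrt(5)/2) + 5*(1)*conj(0)]
      = (1/10)[(14) + (-2) + (-2) + (0)] = 10/10 = 1
Dimension check: dim(rho) = sum (mult * dim) = 1*1 + 0*1 + 2*2 + 1*2 = 7 = chi_rho(e) = 7.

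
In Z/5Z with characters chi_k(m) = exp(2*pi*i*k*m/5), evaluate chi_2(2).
chi_2(2) = zeta_5^4 = exp(-2*I*pi/5)

Argument: chi_2(2) = zeta_5^(2*2) = zeta_5^4. Since zeta_5^5 = 1, this equals zeta_5^4 = exp(2*pi*i*4/5) = exp(-2*I*pi/5).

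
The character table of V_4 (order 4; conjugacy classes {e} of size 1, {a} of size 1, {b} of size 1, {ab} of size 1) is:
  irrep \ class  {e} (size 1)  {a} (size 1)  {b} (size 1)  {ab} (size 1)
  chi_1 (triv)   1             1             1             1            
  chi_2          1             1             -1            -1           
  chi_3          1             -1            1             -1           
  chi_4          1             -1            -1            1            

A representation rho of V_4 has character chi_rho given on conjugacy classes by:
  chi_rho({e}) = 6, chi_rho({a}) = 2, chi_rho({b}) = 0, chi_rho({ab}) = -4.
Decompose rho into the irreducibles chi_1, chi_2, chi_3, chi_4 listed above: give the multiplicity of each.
Multiplicities: chi_1: 1, chi_2: 3, chi_3: 2, chi_4: 0.

Argument: Use <chi_rho, chi> = (1/|G|) sum_C |C| * chi_rho(C) * conj(chi(C)) with |G| = 4 for each irreducible chi in the table:
  <chi_rho, chi_1> = (1/4)[1*(6)*conj(1) + 1*(2)*conj(1) + 1*(0)*conj(1) + 1*(-4)*conj(1)]
      = (1/4)[(6) + (2) + (0) + (-4)] = 4/4 = 1
  <chi_rho, chi_2> = (1/4)[1*(6)*conj(1) + 1*(2)*conj(1) + 1*(0)*conj(-1) + 1*(-4)*conj(-1)]
      = (1/4)[(6) + (2) + (0) + (4)] = 12/4 = 3
  <chi_rho, chi_3> = (1/4)[1*(6)*conj(1) + 1*(2)*conj(-1) + 1*(0)*conj(1) + 1*(-4)*conj(-1)]
      = (1/4)[(6) + (-2) + (0) + (4)] = 8/4 = 2
  <chi_rho, chi_4> = (1/4)[1*(6)*conj(1) + 1*(2)*conj(-1) + 1*(0)*conj(-1) + 1*(-4)*conj(1)]
      = (1/4)[(6) + (-2) + (0) + (-4)] = 0/4 = 0
Dimension check: dim(rho) = sum (mult * dim) = 1*1 + 3*1 + 2*1 + 0*1 = 6 = chi_rho(e) = 6.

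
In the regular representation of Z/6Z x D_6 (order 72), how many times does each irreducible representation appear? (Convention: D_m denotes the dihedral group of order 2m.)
Each irreducible V_i of dimension d_i appears with multiplicity d_i, i.e. rho_reg = (direct sum over all irreducibles V_i) d_i V_i. The irreducible dimensions for Z/6Z x D_6 are 1, 1, 1, 1, 1, 1, 1, 1, 1, 1, 1, 1, 1, 1, 1, 1, 1, 1, 1, 1, 1, 1, 1, 1, 2, 2, 2, 2, 2, 2, 2, 2, 2, 2, 2, 2: 24 irreducibles of dimension 1, each with multiplicity 1; 12 irreducibles of dimension 2, each with multiplicity 2. Total dimension 24*1*1 + 12*2*2 = 72 = |G|.

Solution. General theorem: in the regular representation of a finite group G, each irreducible appears with multiplicity equal to its dimension. Check: dim(rho_reg) = sum d_i^2 = 1 + 1 + 1 + 1 + 1 + 1 + 1 + 1 + 1 + 1 + 1 + 1 + 1 + 1 + 1 + 1 + 1 + 1 + 1 + 1 + 1 + 1 + 1 + 1 + 4 + 4 + 4 + 4 + 4 + 4 + 4 + 4 + 4 + 4 + 4 + 4 = 72 = |G|.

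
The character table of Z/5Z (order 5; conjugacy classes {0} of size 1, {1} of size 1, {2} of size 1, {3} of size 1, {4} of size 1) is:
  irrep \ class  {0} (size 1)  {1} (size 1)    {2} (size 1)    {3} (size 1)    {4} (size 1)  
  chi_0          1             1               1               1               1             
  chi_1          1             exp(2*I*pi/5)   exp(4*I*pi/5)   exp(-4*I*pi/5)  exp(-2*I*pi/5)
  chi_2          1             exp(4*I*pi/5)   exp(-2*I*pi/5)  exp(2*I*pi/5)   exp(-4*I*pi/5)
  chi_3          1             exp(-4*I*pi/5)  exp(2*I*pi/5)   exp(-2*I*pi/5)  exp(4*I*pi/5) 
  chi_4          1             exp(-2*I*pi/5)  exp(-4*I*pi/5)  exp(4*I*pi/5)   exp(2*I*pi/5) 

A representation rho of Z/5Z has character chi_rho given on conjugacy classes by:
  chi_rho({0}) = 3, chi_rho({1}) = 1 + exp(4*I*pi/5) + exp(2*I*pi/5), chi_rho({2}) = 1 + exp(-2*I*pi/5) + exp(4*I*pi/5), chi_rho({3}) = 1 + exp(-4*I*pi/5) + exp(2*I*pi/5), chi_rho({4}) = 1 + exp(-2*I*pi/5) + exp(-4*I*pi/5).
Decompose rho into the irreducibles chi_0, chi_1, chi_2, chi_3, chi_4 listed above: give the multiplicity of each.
Multiplicities: chi_0: 1, chi_1: 1, chi_2: 1, chi_3: 0, chi_4: 0.

Derivation: Use <chi_rho, chi> = (1/|G|) sum_C |C| * chi_rho(C) * conj(chi(C)) with |G| = 5 for each irreducible chi in the table:
  <chi_rho, chi_0> = (1/5)[1*(3)*conj(1) + 1*(1 + exp(4*I*pi/5) + exp(2*I*pi/5))*conj(1) + 1*(1 + exp(-2*I*pi/5) + exp(4*I*pi/5))*conj(1) + 1*(1 + exp(-4*I*pi/5) + exp(2*I*pi/5))*conj(1) + 1*(1 + exp(-2*I*pi/5) + exp(-4*I*pi/5))*conj(1)]
      = (1/5)[(3) + (1 + exp(4*I*pi/5) + exp(2*I*pi/5)) + (1 + exp(-2*I*pi/5) + exp(4*I*pi/5)) + (1 + exp(-4*I*pi/5) + exp(2*I*pi/5)) + (1 + exp(-2*I*pi/5) + exp(-4*I*pi/5))] = 5/5 = 1
  <chi_rho, chi_1> = (1/5)[1*(3)*conj(1) + 1*(1 + exp(4*I*pi/5) + exp(2*I*pi/5))*conj(exp(2*I*pi/5)) + 1*(1 + exp(-2*I*pi/5) + exp(4*I*pi/5))*conj(exp(4*I*pi/5)) + 1*(1 + exp(-4*I*pi/5) + exp(2*I*pi/5))*conj(exp(-4*I*pi/5)) + 1*(1 + exp(-2*I*pi/5) + exp(-4*I*pi/5))*conj(exp(-2*I*pi/5))]
      = (1/5)[(3) + (1 + exp(-2*I*pi/5) + exp(2*I*pi/5)) + (1 + exp(-4*I*pi/5) + exp(4*I*pi/5)) + (1 + exp(-4*I*pi/5) + exp(4*I*pi/5)) + (1 + exp(-2*I*pi/5) + exp(2*I*pi/5))] = 5/5 = 1
  <chi_rho, chi_2> = (1/5)[1*(3)*conj(1) + 1*(1 + exp(4*I*pi/5) + exp(2*I*pi/5))*conj(exp(4*I*pi/5)) + 1*(1 + exp(-2*I*pi/5) + exp(4*I*pi/5))*conj(exp(-2*I*pi/5)) + 1*(1 + exp(-4*I*pi/5) + exp(2*I*pi/5))*conj(exp(2*I*pi/5)) + 1*(1 + exp(-2*I*pi/5) + exp(-4*I*pi/5))*conj(exp(-4*I*pi/5))]
      = (1/5)[(3) + (1 + exp(-2*I*pi/5) + exp(-4*I*pi/5)) + (1 + exp(-4*I*pi/5) + exp(2*I*pi/5)) + (1 + exp(-2*I*pi/5) + exp(4*I*pi/5)) + (1 + exp(4*I*pi/5) + exp(2*I*pi/5))] = 5/5 = 1
  <chi_rho, chi_3> = (1/5)[1*(3)*conj(1) + 1*(1 + exp(4*I*pi/5) + exp(2*I*pi/5))*conj(exp(-4*I*pi/5)) + 1*(1 + exp(-2*I*pi/5) + exp(4*I*pi/5))*conj(exp(2*I*pi/5)) + 1*(1 + exp(-4*I*pi/5) + exp(2*I*pi/5))*conj(exp(-2*I*pi/5)) + 1*(1 + exp(-2*I*pi/5) + exp(-4*I*pi/5))*conj(exp(4*I*pi/5))]
      = (1/5)[(3) + (exp(-2*I*pi/5) + exp(-4*I*pi/5) + exp(4*I*pi/5)) + (exp(-2*I*pi/5) + exp(-4*I*pi/5) + exp(2*I*pi/5)) + (exp(-2*I*pi/5) + exp(4*I*pi/5) + exp(2*I*pi/5)) + (exp(-4*I*pi/5) + exp(4*I*pi/5) + exp(2*I*pi/5))] = 0/5 = 0
  <chi_rho, chi_4> = (1/5)[1*(3)*conj(1) + 1*(1 + exp(4*I*pi/5) + exp(2*I*pi/5))*conj(exp(-2*I*pi/5)) + 1*(1 + exp(-2*I*pi/5) + exp(4*I*pi/5))*conj(exp(-4*I*pi/5)) + 1*(1 + exp(-4*I*pi/5) + exp(2*I*pi/5))*conj(exp(4*I*pi/5)) + 1*(1 + exp(-2*I*pi/5) + exp(-4*I*pi/5))*conj(exp(2*I*pi/5))]
      = (1/5)[(3) + (exp(-4*I*pi/5) + exp(4*I*pi/5) + exp(2*I*pi/5)) + (exp(-2*I*pi/5) + exp(4*I*pi/5) + exp(2*I*pi/5)) + (exp(-2*I*pi/5) + exp(-4*I*pi/5) + exp(2*I*pi/5)) + (exp(-2*I*pi/5) + exp(-4*I*pi/5) + exp(4*I*pi/5))] = 0/5 = 0
(Exp terms are combined using exp(i*s)*conj(exp(i*t)) = exp(i*(s-t)), and sums of them are collapsed using the identity that for every m > 1 the m distinct m-th roots of unity sum to 0, e.g. 1 + exp(2*I*pi/3) + exp(-2*I*pi/3) = 0.)
Dimension check: dim(rho) = sum (mult * dim) = 1*1 + 1*1 + 1*1 + 0*1 + 0*1 = 3 = chi_rho(e) = 3.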